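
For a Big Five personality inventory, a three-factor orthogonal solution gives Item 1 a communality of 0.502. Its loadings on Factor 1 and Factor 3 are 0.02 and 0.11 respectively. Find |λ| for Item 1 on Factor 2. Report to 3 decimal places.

Under orthogonal rotation h² = Σλ², so λ_Factor 2² = h² − (0.0125) = 0.502 − 0.0125 = 0.4895.
|λ| = √0.4895 = 0.6996.

0.700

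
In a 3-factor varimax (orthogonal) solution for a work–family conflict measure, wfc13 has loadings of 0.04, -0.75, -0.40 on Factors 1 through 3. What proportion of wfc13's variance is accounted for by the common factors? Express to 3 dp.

h² = 0.04² + (-0.75)² + (-0.40)² = 0.0016 + 0.5625 + 0.1600 = 0.7241

0.724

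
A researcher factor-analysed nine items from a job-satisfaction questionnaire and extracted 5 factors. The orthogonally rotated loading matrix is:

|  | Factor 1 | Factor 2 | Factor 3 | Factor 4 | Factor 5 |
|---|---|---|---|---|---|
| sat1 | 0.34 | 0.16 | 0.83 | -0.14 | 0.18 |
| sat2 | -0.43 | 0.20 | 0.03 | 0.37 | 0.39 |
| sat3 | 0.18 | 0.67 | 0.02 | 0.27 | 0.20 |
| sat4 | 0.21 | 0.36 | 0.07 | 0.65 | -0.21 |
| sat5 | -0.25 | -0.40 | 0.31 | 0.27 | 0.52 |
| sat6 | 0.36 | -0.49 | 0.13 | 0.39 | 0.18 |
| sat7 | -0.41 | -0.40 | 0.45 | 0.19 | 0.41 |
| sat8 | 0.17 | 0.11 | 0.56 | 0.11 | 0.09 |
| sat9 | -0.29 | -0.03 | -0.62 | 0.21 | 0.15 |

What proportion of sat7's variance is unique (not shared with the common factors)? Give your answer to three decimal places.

h² = (-0.41)² + (-0.40)² + 0.45² + 0.19² + 0.41² = 0.1681 + 0.1600 + 0.2025 + 0.0361 + 0.1681 = 0.7348
Uniqueness u² = 1 − h² = 1 − 0.7348 = 0.2652

0.265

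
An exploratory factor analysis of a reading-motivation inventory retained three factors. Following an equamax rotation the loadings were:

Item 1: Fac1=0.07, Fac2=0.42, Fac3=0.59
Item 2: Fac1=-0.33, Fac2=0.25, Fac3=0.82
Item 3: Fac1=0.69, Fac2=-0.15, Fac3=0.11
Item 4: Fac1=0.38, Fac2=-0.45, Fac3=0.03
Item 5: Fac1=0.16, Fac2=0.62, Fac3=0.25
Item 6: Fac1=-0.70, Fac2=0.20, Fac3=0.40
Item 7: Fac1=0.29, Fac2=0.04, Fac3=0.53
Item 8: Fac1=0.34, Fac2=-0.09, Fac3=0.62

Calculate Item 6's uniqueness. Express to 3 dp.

0.310

h² = (-0.70)² + 0.20² + 0.40² = 0.4900 + 0.0400 + 0.1600 = 0.6900
Uniqueness u² = 1 − h² = 1 − 0.6900 = 0.3100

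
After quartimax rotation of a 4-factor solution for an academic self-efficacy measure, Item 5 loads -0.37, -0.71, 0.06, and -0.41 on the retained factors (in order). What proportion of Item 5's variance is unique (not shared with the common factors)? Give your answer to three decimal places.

h² = (-0.37)² + (-0.71)² + 0.06² + (-0.41)² = 0.1369 + 0.5041 + 0.0036 + 0.1681 = 0.8127
Uniqueness u² = 1 − h² = 1 − 0.8127 = 0.1873

0.187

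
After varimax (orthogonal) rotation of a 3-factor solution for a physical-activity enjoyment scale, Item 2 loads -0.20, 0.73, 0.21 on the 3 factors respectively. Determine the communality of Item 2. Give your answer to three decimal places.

h² = (-0.20)² + 0.73² + 0.21² = 0.0400 + 0.5329 + 0.0441 = 0.6170

0.617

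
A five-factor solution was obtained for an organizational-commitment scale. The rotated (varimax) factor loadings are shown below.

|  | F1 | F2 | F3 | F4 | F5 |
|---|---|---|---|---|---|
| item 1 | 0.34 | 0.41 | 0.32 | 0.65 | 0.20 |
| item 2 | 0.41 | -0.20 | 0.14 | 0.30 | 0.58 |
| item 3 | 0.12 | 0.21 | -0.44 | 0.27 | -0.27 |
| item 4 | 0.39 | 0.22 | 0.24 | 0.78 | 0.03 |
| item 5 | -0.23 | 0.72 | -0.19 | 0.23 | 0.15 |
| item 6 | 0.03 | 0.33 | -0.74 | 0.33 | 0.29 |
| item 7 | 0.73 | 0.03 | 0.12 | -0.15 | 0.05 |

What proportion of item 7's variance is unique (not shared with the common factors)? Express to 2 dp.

0.43

h² = 0.73² + 0.03² + 0.12² + (-0.15)² + 0.05² = 0.5329 + 0.0009 + 0.0144 + 0.0225 + 0.0025 = 0.5732
Uniqueness u² = 1 − h² = 1 − 0.5732 = 0.4268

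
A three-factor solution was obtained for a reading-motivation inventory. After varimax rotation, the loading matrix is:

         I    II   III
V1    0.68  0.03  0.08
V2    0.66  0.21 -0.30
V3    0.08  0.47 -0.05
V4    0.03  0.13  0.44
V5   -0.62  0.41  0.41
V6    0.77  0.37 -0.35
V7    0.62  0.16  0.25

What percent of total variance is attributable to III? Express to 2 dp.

SS loadings for III = 0.08² + (-0.30)² + (-0.05)² + 0.44² + 0.41² + (-0.35)² + 0.25² = 0.6456
With 7 standardized items, total variance = 7. Proportion = 0.6456/7 = 0.0922 → 9.22%.

9.22%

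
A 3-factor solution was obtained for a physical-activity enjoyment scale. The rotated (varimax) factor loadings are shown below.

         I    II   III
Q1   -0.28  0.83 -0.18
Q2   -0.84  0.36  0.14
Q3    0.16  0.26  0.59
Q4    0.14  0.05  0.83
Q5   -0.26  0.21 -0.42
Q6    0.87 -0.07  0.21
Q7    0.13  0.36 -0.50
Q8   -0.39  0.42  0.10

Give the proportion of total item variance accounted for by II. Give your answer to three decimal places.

0.155

SS loadings for II = 0.83² + 0.36² + 0.26² + 0.05² + 0.21² + (-0.07)² + 0.36² + 0.42² = 1.2436
Proportion of variance = 1.2436 / 8 = 0.1554.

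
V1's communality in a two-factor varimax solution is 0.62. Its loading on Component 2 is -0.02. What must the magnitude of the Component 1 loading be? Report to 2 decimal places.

Under orthogonal rotation h² = Σλ², so λ_Component 1² = h² − (0.0004) = 0.62 − 0.0004 = 0.6196.
|λ| = √0.6196 = 0.7871.

0.79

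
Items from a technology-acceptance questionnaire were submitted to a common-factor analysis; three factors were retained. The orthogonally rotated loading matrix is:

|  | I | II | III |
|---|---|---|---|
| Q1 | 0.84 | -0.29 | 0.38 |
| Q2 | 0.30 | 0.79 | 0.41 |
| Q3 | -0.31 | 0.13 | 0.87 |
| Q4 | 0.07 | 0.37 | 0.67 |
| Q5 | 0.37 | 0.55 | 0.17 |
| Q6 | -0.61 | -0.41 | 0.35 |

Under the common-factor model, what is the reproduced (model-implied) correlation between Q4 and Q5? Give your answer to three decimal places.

0.343

r̂ = Σ λ_i·λ_j across factors = (0.07)(0.37) + (0.37)(0.55) + (0.67)(0.17)
  = +0.0259 +0.2035 +0.1139 = 0.3433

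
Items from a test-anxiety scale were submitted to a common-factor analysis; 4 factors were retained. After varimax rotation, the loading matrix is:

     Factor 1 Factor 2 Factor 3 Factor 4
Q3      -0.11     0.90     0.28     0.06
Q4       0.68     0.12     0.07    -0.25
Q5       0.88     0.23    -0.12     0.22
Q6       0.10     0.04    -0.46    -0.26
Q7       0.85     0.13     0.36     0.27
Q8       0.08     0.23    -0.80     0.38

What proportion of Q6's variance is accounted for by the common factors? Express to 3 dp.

0.291

h² = 0.10² + 0.04² + (-0.46)² + (-0.26)² = 0.0100 + 0.0016 + 0.2116 + 0.0676 = 0.2908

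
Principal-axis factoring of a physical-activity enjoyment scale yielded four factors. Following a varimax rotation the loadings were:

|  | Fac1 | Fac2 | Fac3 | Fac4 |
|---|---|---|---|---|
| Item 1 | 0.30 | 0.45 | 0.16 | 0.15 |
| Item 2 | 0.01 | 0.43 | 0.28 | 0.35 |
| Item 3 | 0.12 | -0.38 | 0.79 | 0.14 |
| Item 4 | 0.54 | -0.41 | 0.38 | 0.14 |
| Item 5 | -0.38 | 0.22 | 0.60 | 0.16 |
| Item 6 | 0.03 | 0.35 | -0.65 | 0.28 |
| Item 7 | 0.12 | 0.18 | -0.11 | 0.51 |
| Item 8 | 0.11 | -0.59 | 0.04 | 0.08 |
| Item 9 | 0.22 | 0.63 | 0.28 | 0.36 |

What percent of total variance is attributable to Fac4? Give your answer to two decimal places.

SS loadings for Fac4 = 0.15² + 0.35² + 0.14² + 0.14² + 0.16² + 0.28² + 0.51² + 0.08² + 0.36² = 0.6843
With 9 standardized items, total variance = 9. Proportion = 0.6843/9 = 0.0760 → 7.60%.

7.60%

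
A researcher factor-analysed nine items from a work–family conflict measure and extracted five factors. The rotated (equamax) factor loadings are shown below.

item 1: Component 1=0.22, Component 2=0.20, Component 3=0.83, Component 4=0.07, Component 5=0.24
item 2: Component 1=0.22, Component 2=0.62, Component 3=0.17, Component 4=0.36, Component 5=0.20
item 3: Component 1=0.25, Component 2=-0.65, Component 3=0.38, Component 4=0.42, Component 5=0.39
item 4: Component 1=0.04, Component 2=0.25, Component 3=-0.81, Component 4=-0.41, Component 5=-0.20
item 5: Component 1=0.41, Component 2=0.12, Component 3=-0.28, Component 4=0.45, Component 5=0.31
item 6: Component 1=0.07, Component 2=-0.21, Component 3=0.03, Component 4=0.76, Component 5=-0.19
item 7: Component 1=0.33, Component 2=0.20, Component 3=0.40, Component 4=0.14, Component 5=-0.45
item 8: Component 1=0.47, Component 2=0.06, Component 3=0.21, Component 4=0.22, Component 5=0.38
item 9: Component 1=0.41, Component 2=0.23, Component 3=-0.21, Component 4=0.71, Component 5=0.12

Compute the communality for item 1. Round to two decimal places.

h² = 0.22² + 0.20² + 0.83² + 0.07² + 0.24² = 0.0484 + 0.0400 + 0.6889 + 0.0049 + 0.0576 = 0.8398

0.84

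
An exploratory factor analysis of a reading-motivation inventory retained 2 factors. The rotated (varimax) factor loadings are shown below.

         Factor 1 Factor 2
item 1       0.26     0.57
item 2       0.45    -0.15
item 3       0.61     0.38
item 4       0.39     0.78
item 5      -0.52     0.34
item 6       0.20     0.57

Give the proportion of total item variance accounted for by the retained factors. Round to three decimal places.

0.441

SS loadings by factor: 1.1047, 1.5407; total = 2.6454.
Total variance with 6 standardized items is 6, so the solution explains 2.6454/6 = 0.4409.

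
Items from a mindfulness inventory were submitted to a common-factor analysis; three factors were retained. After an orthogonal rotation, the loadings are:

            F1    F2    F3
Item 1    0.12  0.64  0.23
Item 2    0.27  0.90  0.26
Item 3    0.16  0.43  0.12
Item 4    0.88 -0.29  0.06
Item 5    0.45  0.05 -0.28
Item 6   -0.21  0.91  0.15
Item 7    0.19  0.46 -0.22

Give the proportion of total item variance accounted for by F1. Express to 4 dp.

0.1671

SS loadings for F1 = 0.12² + 0.27² + 0.16² + 0.88² + 0.45² + (-0.21)² + 0.19² = 1.1700
Proportion of variance = 1.1700 / 7 = 0.1671.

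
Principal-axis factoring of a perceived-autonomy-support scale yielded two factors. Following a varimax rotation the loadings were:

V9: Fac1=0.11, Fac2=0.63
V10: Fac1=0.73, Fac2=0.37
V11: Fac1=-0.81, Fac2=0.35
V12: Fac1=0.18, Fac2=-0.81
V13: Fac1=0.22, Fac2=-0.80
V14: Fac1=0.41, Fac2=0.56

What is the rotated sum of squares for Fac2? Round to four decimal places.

2.2660

SS loadings for Fac2 = 0.63² + 0.37² + 0.35² + (-0.81)² + (-0.80)² + 0.56² = 0.3969 + 0.1369 + 0.1225 + 0.6561 + 0.6400 + 0.3136 = 2.2660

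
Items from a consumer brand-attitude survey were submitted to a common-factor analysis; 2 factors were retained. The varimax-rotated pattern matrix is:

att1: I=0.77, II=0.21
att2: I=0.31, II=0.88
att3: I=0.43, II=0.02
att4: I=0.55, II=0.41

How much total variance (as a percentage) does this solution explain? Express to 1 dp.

54.1%

SS loadings by factor: 1.1764, 0.9870; total = 2.1634.
Total variance with 4 standardized items is 4, so the solution explains 2.1634/4 = 0.5408 = 54.08%.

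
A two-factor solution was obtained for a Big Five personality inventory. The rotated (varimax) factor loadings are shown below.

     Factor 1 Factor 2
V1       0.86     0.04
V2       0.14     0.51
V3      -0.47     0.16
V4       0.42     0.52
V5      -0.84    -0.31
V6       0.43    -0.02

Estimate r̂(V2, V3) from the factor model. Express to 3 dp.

r̂ = Σ λ_i·λ_j across factors = (0.14)(-0.47) + (0.51)(0.16)
  = -0.0658 +0.0816 = 0.0158

0.016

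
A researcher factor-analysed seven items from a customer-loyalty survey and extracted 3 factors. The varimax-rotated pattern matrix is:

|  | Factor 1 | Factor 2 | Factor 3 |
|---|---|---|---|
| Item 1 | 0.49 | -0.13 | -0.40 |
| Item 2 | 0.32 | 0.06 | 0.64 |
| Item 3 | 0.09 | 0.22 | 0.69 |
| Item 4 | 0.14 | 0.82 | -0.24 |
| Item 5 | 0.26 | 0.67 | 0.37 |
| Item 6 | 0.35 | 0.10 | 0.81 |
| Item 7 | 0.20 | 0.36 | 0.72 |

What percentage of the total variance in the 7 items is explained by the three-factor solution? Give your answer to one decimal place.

62.1%

Communalities: 0.4170, 0.5156, 0.5326, 0.7496, 0.6534, 0.7886, 0.6880; Σh² = 4.3448.
Total variance with 7 standardized items is 7, so the solution explains 4.3448/7 = 0.6207 = 62.07%.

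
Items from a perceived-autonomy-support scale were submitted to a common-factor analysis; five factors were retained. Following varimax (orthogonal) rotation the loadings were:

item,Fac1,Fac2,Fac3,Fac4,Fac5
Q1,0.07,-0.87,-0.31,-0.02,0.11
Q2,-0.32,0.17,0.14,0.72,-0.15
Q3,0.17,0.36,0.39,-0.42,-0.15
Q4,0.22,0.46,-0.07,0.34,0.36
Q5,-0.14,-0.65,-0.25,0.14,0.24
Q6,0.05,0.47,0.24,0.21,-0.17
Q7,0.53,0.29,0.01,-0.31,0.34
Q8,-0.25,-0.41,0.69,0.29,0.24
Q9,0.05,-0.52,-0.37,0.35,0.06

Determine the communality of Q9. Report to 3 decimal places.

h² = 0.05² + (-0.52)² + (-0.37)² + 0.35² + 0.06² = 0.0025 + 0.2704 + 0.1369 + 0.1225 + 0.0036 = 0.5359

0.536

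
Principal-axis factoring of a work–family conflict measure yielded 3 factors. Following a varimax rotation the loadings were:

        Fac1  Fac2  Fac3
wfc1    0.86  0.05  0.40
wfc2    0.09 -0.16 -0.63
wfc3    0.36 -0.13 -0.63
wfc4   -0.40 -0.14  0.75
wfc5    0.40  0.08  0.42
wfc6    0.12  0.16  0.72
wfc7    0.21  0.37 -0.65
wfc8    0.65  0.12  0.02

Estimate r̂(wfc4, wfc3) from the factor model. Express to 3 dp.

r̂ = Σ λ_i·λ_j across factors = (-0.40)(0.36) + (-0.14)(-0.13) + (0.75)(-0.63)
  = -0.1440 +0.0182 -0.4725 = -0.5983

-0.598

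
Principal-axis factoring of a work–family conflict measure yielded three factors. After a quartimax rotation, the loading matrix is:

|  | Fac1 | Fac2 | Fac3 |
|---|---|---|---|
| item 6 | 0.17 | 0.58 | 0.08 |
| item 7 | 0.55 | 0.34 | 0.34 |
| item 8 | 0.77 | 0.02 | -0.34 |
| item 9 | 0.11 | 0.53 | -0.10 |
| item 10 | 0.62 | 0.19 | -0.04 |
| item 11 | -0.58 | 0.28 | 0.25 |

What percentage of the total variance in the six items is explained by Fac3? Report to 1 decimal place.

5.2%

SS loadings for Fac3 = 0.08² + 0.34² + (-0.34)² + (-0.10)² + (-0.04)² + 0.25² = 0.3117
With 6 standardized items, total variance = 6. Proportion = 0.3117/6 = 0.0520 → 5.20%.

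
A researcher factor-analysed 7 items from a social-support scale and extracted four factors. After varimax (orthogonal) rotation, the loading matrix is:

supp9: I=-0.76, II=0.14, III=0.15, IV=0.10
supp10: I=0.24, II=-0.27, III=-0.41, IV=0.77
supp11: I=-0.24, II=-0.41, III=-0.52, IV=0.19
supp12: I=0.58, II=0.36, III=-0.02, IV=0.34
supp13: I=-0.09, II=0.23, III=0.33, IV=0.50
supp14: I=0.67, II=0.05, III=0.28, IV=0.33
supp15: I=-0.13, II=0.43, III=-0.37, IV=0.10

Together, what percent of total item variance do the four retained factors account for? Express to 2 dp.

57.75%

Communalities: 0.6297, 0.8915, 0.5322, 0.5820, 0.4199, 0.6387, 0.3487; Σh² = 4.0427.
Total variance with 7 standardized items is 7, so the solution explains 4.0427/7 = 0.5775 = 57.75%.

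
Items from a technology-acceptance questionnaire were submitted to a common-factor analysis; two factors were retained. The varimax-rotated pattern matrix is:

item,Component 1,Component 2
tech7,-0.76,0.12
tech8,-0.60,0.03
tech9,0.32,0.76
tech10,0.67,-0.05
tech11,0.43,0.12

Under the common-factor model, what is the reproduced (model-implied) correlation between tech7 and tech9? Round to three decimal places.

-0.152

r̂ = Σ λ_i·λ_j across factors = (-0.76)(0.32) + (0.12)(0.76)
  = -0.2432 +0.0912 = -0.1520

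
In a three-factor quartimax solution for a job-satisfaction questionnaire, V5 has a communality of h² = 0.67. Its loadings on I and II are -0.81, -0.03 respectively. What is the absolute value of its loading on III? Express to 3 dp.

0.114

Under orthogonal rotation h² = Σλ², so λ_III² = h² − (0.6570) = 0.67 − 0.6570 = 0.0130.
|λ| = √0.0130 = 0.1140.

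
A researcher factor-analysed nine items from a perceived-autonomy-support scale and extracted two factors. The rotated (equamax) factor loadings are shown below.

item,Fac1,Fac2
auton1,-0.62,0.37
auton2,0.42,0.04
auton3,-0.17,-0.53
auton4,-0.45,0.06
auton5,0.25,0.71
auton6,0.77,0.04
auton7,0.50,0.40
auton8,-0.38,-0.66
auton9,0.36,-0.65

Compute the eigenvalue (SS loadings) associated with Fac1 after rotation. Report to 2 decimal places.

SS loadings for Fac1 = (-0.62)² + 0.42² + (-0.17)² + (-0.45)² + 0.25² + 0.77² + 0.50² + (-0.38)² + 0.36² = 0.3844 + 0.1764 + 0.0289 + 0.2025 + 0.0625 + 0.5929 + 0.2500 + 0.1444 + 0.1296 = 1.9716

1.97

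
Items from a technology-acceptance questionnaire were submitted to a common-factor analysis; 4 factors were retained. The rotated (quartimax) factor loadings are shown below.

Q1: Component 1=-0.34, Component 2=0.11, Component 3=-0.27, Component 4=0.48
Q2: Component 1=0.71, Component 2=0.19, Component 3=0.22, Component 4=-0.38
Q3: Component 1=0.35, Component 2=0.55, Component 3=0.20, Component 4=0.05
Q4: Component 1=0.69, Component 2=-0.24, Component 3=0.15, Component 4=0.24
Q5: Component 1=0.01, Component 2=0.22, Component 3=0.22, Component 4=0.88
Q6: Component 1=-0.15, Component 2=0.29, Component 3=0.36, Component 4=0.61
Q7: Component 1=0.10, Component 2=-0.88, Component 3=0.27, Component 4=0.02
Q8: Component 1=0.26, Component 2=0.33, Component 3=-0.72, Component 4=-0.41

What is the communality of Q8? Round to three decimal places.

h² = 0.26² + 0.33² + (-0.72)² + (-0.41)² = 0.0676 + 0.1089 + 0.5184 + 0.1681 = 0.8630

0.863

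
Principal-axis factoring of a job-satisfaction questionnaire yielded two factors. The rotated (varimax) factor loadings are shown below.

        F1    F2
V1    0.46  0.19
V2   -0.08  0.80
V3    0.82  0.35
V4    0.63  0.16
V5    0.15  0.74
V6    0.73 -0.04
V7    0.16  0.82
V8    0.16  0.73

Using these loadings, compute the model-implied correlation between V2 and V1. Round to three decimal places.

0.115

r̂ = Σ λ_i·λ_j across factors = (-0.08)(0.46) + (0.80)(0.19)
  = -0.0368 +0.1520 = 0.1152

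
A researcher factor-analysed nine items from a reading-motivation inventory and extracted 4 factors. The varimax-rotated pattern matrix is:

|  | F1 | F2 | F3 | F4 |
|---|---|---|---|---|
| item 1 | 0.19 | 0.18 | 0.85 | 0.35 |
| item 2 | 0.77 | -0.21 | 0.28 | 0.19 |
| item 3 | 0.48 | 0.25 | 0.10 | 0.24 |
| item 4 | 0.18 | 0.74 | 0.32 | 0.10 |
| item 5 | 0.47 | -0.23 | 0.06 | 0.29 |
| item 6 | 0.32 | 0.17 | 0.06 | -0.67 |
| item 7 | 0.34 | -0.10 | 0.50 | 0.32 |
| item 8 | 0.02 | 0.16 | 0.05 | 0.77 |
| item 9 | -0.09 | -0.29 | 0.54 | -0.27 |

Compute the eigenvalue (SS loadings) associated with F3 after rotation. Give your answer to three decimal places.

SS loadings for F3 = 0.85² + 0.28² + 0.10² + 0.32² + 0.06² + 0.06² + 0.50² + 0.05² + 0.54² = 0.7225 + 0.0784 + 0.0100 + 0.1024 + 0.0036 + 0.0036 + 0.2500 + 0.0025 + 0.2916 = 1.4646

1.465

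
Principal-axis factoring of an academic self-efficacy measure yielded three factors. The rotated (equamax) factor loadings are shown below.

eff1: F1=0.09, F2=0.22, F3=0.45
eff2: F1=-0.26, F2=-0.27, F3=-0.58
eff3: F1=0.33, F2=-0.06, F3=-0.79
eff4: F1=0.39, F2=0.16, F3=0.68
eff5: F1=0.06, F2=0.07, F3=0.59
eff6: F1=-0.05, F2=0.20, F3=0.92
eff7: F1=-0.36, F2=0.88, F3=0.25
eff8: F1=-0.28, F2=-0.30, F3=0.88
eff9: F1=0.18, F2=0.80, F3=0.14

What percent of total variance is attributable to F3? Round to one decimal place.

SS loadings for F3 = 0.45² + (-0.58)² + (-0.79)² + 0.68² + 0.59² + 0.92² + 0.25² + 0.88² + 0.14² = 3.6764
With 9 standardized items, total variance = 9. Proportion = 3.6764/9 = 0.4085 → 40.85%.

40.8%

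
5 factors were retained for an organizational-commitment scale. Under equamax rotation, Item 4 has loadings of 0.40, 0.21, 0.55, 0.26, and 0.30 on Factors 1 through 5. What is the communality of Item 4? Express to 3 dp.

0.664

h² = 0.40² + 0.21² + 0.55² + 0.26² + 0.30² = 0.1600 + 0.0441 + 0.3025 + 0.0676 + 0.0900 = 0.6642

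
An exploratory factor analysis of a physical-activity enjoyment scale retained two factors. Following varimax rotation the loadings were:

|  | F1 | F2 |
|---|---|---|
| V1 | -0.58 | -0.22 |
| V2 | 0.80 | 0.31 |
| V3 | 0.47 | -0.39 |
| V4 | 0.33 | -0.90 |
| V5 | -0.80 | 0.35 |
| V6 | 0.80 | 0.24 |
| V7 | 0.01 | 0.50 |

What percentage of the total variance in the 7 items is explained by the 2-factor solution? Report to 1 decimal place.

SS loadings by factor: 2.5863, 1.5367; total = 4.1230.
Total variance with 7 standardized items is 7, so the solution explains 4.1230/7 = 0.5890 = 58.90%.

58.9%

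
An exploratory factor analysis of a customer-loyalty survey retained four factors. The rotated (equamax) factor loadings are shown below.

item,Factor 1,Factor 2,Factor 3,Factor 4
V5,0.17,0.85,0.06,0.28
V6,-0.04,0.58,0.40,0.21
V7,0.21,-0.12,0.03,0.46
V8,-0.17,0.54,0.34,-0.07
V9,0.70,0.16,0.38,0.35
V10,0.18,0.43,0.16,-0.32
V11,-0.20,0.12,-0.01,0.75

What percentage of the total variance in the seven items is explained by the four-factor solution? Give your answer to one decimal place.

54.7%

SS loadings by factor: 0.6659, 1.5898, 0.4502, 1.1264; total = 3.8323.
Total variance with 7 standardized items is 7, so the solution explains 3.8323/7 = 0.5475 = 54.75%.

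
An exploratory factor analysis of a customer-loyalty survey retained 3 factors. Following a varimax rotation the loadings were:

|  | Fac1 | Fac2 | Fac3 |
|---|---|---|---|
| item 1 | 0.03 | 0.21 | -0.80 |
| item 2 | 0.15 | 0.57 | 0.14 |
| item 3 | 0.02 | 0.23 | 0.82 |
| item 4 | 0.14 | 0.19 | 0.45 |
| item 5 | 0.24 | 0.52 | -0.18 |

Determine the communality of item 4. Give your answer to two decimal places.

0.26

h² = 0.14² + 0.19² + 0.45² = 0.0196 + 0.0361 + 0.2025 = 0.2582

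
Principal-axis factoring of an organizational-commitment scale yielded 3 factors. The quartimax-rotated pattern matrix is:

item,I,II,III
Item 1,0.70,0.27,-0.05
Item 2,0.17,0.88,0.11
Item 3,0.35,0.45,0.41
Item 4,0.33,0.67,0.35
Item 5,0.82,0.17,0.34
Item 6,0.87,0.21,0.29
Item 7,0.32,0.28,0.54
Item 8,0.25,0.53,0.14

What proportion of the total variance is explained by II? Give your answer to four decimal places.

SS loadings for II = 0.27² + 0.88² + 0.45² + 0.67² + 0.17² + 0.21² + 0.28² + 0.53² = 1.9310
Proportion of variance = 1.9310 / 8 = 0.2414.

0.2414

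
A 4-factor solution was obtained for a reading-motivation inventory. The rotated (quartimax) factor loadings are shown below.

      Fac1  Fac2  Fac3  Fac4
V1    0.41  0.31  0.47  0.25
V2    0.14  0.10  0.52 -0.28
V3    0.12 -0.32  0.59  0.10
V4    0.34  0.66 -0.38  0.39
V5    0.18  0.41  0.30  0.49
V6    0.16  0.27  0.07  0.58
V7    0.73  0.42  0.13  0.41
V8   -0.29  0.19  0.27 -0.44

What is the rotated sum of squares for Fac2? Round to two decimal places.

1.10

SS loadings for Fac2 = 0.31² + 0.10² + (-0.32)² + 0.66² + 0.41² + 0.27² + 0.42² + 0.19² = 0.0961 + 0.0100 + 0.1024 + 0.4356 + 0.1681 + 0.0729 + 0.1764 + 0.0361 = 1.0976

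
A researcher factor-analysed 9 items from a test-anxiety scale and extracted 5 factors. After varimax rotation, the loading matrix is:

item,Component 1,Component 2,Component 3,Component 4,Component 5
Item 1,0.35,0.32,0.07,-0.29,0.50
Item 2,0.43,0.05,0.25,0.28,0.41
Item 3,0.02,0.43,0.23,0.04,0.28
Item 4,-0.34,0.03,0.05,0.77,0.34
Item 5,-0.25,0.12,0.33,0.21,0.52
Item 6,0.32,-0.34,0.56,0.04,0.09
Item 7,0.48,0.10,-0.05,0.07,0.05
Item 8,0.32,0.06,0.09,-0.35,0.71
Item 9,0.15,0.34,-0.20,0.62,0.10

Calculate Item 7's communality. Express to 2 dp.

h² = 0.48² + 0.10² + (-0.05)² + 0.07² + 0.05² = 0.2304 + 0.0100 + 0.0025 + 0.0049 + 0.0025 = 0.2503

0.25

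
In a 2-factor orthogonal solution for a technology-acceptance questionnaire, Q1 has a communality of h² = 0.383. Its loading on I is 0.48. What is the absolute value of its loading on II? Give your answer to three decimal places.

0.391

Under orthogonal rotation h² = Σλ², so λ_II² = h² − (0.2304) = 0.383 − 0.2304 = 0.1526.
|λ| = √0.1526 = 0.3906.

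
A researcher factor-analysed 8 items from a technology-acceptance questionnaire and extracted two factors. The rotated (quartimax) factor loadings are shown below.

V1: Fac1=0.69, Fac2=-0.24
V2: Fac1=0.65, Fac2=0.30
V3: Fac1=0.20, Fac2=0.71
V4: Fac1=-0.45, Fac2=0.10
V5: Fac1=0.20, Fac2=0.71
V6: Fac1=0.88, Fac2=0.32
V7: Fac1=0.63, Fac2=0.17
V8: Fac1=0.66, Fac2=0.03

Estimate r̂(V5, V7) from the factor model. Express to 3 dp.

r̂ = Σ λ_i·λ_j across factors = (0.20)(0.63) + (0.71)(0.17)
  = +0.1260 +0.1207 = 0.2467

0.247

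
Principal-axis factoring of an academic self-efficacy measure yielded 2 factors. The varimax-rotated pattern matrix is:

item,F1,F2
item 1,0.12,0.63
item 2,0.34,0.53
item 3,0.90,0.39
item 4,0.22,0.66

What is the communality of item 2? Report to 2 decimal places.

h² = 0.34² + 0.53² = 0.1156 + 0.2809 = 0.3965

0.40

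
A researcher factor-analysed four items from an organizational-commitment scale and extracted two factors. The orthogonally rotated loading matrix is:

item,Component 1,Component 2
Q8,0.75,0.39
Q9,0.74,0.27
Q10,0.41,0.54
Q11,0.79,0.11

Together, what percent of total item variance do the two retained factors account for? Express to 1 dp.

60.8%

SS loadings by factor: 1.9023, 0.5287; total = 2.4310.
Total variance with 4 standardized items is 4, so the solution explains 2.4310/4 = 0.6078 = 60.77%.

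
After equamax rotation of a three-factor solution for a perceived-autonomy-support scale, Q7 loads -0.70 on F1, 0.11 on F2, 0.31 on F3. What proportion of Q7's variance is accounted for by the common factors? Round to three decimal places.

h² = (-0.70)² + 0.11² + 0.31² = 0.4900 + 0.0121 + 0.0961 = 0.5982

0.598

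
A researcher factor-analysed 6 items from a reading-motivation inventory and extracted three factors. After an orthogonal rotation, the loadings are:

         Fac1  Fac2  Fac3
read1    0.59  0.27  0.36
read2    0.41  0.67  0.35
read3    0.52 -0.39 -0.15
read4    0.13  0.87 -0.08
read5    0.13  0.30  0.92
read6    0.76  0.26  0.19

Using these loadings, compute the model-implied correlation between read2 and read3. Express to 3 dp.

-0.101

r̂ = Σ λ_i·λ_j across factors = (0.41)(0.52) + (0.67)(-0.39) + (0.35)(-0.15)
  = +0.2132 -0.2613 -0.0525 = -0.1006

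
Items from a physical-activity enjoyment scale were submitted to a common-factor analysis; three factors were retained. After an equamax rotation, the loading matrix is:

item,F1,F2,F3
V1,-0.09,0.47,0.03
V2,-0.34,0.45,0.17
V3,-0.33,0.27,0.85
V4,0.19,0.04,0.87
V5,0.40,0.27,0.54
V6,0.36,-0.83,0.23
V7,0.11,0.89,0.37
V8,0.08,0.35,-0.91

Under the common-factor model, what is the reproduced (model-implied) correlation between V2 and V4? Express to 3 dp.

r̂ = Σ λ_i·λ_j across factors = (-0.34)(0.19) + (0.45)(0.04) + (0.17)(0.87)
  = -0.0646 +0.0180 +0.1479 = 0.1013

0.101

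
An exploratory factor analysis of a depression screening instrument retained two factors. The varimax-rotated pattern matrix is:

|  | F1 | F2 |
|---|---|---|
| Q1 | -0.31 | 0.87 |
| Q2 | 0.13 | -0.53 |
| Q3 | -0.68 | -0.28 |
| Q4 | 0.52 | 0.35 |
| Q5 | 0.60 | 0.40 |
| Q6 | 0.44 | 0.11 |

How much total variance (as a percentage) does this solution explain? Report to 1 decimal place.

Communalities: 0.8530, 0.2978, 0.5408, 0.3929, 0.5200, 0.2057; Σh² = 2.8102.
Total variance with 6 standardized items is 6, so the solution explains 2.8102/6 = 0.4684 = 46.84%.

46.8%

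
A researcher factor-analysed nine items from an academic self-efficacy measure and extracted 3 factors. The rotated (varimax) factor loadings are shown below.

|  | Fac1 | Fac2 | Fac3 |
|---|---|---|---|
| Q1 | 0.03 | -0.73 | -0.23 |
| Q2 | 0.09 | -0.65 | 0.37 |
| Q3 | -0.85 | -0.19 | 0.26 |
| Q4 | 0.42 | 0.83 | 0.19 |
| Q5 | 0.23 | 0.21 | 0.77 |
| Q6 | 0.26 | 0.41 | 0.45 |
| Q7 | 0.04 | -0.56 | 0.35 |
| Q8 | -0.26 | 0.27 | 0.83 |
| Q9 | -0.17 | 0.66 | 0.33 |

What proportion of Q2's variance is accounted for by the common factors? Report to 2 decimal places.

h² = 0.09² + (-0.65)² + 0.37² = 0.0081 + 0.4225 + 0.1369 = 0.5675

0.57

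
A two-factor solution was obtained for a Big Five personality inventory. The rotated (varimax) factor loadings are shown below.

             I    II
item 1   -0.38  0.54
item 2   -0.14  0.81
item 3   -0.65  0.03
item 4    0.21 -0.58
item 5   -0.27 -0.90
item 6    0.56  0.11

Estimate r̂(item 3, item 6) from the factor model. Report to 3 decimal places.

r̂ = Σ λ_i·λ_j across factors = (-0.65)(0.56) + (0.03)(0.11)
  = -0.3640 +0.0033 = -0.3607

-0.361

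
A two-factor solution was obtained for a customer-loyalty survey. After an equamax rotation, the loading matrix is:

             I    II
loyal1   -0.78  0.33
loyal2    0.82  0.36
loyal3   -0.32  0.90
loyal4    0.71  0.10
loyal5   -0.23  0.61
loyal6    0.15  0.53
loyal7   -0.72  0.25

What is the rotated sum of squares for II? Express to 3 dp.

SS loadings for II = 0.33² + 0.36² + 0.90² + 0.10² + 0.61² + 0.53² + 0.25² = 0.1089 + 0.1296 + 0.8100 + 0.0100 + 0.3721 + 0.2809 + 0.0625 = 1.7740

1.774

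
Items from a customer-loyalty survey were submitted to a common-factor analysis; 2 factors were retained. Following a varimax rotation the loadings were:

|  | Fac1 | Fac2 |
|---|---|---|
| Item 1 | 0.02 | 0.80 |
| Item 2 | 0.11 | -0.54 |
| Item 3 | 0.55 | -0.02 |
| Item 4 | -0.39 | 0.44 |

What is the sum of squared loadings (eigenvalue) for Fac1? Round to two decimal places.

SS loadings for Fac1 = 0.02² + 0.11² + 0.55² + (-0.39)² = 0.0004 + 0.0121 + 0.3025 + 0.1521 = 0.4671

0.47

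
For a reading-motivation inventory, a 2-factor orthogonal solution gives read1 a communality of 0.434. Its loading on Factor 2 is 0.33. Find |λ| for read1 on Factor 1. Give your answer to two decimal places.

0.57

Under orthogonal rotation h² = Σλ², so λ_Factor 1² = h² − (0.1089) = 0.434 − 0.1089 = 0.3251.
|λ| = √0.3251 = 0.5702.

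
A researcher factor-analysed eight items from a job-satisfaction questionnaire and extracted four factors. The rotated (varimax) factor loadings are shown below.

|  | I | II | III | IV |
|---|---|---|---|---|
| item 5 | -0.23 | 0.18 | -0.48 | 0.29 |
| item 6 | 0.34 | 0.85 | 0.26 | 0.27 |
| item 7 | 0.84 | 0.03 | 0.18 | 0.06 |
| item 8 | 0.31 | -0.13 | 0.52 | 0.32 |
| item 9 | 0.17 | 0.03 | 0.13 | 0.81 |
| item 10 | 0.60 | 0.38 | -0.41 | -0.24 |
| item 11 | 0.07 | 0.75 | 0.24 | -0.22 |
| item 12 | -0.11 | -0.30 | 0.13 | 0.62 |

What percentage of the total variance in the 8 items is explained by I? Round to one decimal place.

17.2%

SS loadings for I = (-0.23)² + 0.34² + 0.84² + 0.31² + 0.17² + 0.60² + 0.07² + (-0.11)² = 1.3761
With 8 standardized items, total variance = 8. Proportion = 1.3761/8 = 0.1720 → 17.20%.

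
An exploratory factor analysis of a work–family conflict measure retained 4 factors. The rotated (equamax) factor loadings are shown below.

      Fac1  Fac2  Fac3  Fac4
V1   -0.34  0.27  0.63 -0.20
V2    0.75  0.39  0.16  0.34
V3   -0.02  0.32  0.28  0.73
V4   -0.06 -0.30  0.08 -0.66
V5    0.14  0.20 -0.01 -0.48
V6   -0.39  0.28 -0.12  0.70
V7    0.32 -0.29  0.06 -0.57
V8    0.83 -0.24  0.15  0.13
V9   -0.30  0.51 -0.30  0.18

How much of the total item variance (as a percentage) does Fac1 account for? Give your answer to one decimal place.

19.3%

SS loadings for Fac1 = (-0.34)² + 0.75² + (-0.02)² + (-0.06)² + 0.14² + (-0.39)² + 0.32² + 0.83² + (-0.30)² = 1.7351
With 9 standardized items, total variance = 9. Proportion = 1.7351/9 = 0.1928 → 19.28%.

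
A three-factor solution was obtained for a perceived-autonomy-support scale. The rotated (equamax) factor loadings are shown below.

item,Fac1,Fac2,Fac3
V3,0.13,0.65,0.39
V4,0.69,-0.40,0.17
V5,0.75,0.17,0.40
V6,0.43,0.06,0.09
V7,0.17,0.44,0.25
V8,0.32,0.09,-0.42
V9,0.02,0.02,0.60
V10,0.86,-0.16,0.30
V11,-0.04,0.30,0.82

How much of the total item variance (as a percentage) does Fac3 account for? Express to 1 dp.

SS loadings for Fac3 = 0.39² + 0.17² + 0.40² + 0.09² + 0.25² + (-0.42)² + 0.60² + 0.30² + 0.82² = 1.7104
With 9 standardized items, total variance = 9. Proportion = 1.7104/9 = 0.1900 → 19.00%.

19.0%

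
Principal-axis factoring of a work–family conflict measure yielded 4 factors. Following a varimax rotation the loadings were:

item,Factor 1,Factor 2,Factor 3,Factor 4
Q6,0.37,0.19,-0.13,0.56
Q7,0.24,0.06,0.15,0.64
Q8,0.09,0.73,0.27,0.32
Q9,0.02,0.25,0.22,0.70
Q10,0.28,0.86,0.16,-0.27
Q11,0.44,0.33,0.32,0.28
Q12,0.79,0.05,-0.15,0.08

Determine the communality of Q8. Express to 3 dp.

0.716

h² = 0.09² + 0.73² + 0.27² + 0.32² = 0.0081 + 0.5329 + 0.0729 + 0.1024 = 0.7163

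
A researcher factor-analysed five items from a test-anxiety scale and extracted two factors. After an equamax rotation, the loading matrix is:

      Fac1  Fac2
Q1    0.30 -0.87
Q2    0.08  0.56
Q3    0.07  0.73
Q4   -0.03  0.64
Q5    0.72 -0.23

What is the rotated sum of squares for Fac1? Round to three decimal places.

0.621

SS loadings for Fac1 = 0.30² + 0.08² + 0.07² + (-0.03)² + 0.72² = 0.0900 + 0.0064 + 0.0049 + 0.0009 + 0.5184 = 0.6206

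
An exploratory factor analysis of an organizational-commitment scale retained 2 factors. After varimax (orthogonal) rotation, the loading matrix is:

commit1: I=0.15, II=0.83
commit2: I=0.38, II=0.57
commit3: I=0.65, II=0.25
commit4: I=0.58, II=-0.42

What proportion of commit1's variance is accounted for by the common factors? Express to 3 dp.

h² = 0.15² + 0.83² = 0.0225 + 0.6889 = 0.7114

0.711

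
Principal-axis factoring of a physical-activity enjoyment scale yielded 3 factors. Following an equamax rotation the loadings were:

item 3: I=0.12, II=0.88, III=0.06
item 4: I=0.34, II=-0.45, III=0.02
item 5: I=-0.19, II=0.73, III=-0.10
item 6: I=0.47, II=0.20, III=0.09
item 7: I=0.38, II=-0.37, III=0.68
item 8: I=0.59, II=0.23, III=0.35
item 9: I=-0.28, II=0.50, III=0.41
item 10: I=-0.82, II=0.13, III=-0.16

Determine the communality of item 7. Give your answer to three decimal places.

0.744

h² = 0.38² + (-0.37)² + 0.68² = 0.1444 + 0.1369 + 0.4624 = 0.7437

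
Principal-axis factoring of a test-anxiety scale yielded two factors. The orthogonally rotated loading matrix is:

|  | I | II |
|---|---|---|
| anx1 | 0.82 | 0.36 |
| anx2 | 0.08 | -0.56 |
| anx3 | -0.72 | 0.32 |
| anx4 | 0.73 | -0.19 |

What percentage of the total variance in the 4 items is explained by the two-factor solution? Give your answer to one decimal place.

57.8%

SS loadings by factor: 1.7301, 0.5817; total = 2.3118.
Total variance with 4 standardized items is 4, so the solution explains 2.3118/4 = 0.5779 = 57.79%.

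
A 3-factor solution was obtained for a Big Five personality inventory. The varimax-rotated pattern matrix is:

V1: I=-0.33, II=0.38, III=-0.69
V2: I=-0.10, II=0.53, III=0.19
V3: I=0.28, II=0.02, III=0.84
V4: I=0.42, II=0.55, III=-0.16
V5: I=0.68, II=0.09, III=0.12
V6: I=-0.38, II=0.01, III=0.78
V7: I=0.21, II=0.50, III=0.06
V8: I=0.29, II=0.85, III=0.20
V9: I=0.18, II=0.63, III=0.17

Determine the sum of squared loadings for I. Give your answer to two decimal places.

1.14

SS loadings for I = (-0.33)² + (-0.10)² + 0.28² + 0.42² + 0.68² + (-0.38)² + 0.21² + 0.29² + 0.18² = 0.1089 + 0.0100 + 0.0784 + 0.1764 + 0.4624 + 0.1444 + 0.0441 + 0.0841 + 0.0324 = 1.1411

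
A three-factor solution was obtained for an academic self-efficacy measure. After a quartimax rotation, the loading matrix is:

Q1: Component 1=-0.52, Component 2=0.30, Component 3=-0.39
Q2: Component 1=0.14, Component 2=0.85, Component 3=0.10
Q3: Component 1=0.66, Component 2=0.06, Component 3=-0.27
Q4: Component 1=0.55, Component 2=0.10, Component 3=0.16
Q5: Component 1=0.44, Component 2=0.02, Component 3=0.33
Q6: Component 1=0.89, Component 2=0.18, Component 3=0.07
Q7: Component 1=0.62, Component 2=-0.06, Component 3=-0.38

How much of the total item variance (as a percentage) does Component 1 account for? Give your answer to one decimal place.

SS loadings for Component 1 = (-0.52)² + 0.14² + 0.66² + 0.55² + 0.44² + 0.89² + 0.62² = 2.3982
With 7 standardized items, total variance = 7. Proportion = 2.3982/7 = 0.3426 → 34.26%.

34.3%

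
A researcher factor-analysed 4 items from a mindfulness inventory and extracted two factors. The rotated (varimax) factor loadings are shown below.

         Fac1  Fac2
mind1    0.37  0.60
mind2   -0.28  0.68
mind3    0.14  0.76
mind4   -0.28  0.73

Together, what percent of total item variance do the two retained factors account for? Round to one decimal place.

56.2%

SS loadings by factor: 0.3133, 1.9329; total = 2.2462.
Total variance with 4 standardized items is 4, so the solution explains 2.2462/4 = 0.5615 = 56.16%.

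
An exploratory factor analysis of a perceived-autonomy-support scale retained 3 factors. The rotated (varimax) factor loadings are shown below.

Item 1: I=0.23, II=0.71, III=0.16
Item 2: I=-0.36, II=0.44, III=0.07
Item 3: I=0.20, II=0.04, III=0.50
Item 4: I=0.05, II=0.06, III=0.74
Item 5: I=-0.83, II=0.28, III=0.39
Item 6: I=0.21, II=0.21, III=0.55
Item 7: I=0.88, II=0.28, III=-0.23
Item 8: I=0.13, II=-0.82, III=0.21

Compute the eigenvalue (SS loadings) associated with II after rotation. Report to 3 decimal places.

SS loadings for II = 0.71² + 0.44² + 0.04² + 0.06² + 0.28² + 0.21² + 0.28² + (-0.82)² = 0.5041 + 0.1936 + 0.0016 + 0.0036 + 0.0784 + 0.0441 + 0.0784 + 0.6724 = 1.5762

1.576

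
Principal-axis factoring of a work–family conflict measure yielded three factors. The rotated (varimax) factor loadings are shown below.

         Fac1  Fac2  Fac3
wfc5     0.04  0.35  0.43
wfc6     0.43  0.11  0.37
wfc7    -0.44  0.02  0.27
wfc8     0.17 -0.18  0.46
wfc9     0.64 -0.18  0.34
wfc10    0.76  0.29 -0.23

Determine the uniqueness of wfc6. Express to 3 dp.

0.666

h² = 0.43² + 0.11² + 0.37² = 0.1849 + 0.0121 + 0.1369 = 0.3339
Uniqueness u² = 1 − h² = 1 − 0.3339 = 0.6661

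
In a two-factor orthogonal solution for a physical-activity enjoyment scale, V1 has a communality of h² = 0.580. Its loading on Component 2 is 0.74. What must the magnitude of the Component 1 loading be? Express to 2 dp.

0.18

Under orthogonal rotation h² = Σλ², so λ_Component 1² = h² − (0.5476) = 0.580 − 0.5476 = 0.0324.
|λ| = √0.0324 = 0.1800.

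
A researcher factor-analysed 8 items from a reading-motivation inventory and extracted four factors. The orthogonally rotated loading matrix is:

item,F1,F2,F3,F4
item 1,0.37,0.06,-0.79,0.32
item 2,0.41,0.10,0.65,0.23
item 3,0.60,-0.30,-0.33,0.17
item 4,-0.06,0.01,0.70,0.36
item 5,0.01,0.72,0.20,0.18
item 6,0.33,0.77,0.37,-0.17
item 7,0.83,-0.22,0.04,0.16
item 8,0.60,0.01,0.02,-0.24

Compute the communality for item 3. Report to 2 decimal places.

h² = 0.60² + (-0.30)² + (-0.33)² + 0.17² = 0.3600 + 0.0900 + 0.1089 + 0.0289 = 0.5878

0.59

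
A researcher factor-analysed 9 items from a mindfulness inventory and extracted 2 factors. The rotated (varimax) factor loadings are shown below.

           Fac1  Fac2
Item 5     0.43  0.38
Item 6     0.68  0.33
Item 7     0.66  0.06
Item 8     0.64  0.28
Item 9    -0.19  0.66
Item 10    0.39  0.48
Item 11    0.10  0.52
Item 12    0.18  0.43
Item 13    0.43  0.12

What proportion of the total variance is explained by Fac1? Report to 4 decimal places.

SS loadings for Fac1 = 0.43² + 0.68² + 0.66² + 0.64² + (-0.19)² + 0.39² + 0.10² + 0.18² + 0.43² = 1.9080
Proportion of variance = 1.9080 / 9 = 0.2120.

0.2120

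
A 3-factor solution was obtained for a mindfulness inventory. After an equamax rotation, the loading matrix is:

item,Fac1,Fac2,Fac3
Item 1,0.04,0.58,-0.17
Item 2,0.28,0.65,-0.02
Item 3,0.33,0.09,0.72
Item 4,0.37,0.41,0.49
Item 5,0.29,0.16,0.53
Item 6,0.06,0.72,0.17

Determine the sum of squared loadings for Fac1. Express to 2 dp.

SS loadings for Fac1 = 0.04² + 0.28² + 0.33² + 0.37² + 0.29² + 0.06² = 0.0016 + 0.0784 + 0.1089 + 0.1369 + 0.0841 + 0.0036 = 0.4135

0.41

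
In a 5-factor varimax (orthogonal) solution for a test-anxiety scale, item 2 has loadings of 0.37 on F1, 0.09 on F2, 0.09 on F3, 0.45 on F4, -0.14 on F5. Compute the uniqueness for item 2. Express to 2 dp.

0.62

h² = 0.37² + 0.09² + 0.09² + 0.45² + (-0.14)² = 0.1369 + 0.0081 + 0.0081 + 0.2025 + 0.0196 = 0.3752
Uniqueness u² = 1 − h² = 1 − 0.3752 = 0.6248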